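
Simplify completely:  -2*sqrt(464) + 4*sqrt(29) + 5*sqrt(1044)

26*sqrt(29)

2*sqrt(464) = 8*sqrt(29); 4*sqrt(29) = 4*sqrt(29); 5*sqrt(1044) = 30*sqrt(29)
Combine: (-8 + 4 + 30)·sqrt(29) = 26*sqrt(29)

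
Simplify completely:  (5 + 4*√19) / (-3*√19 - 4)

(-208 + √19)/155

Multiply numerator and denominator by -4 + 3*√19.
Denominator becomes -155; numerator becomes -√19 + 208.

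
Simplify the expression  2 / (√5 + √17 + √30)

(-5*√102 - 4*√30 + 9*√17 + 21*√5)/69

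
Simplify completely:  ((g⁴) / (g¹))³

g⁹

Inside the bracket: g³
Raise to the power 3: g⁹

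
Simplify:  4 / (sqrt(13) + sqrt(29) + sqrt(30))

Group as (sqrt(29) + sqrt(30)) + sqrt(13); multiply by (sqrt(29) + sqrt(30)) - sqrt(13), then rationalise the remaining surd.

(-2*sqrt(11310) + 12*sqrt(30) + 14*sqrt(29) + 46*sqrt(13))/341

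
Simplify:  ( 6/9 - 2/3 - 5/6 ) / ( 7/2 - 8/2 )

Numerator: 6/9 - 2/3 - 5/6 = -5/6
Denominator: 7/2 - 8/2 = -1/2
Divide: (-5/6) · (-2) = 5/3

5/3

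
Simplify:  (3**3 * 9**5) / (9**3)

3**7

3**3 = 3**3; 9**5 = 3**10; 9**3 = 3**6
Combine exponents: 3**7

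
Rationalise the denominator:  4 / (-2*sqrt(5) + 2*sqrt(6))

Multiply numerator and denominator by 2*sqrt(5) + 2*sqrt(6).
Denominator becomes 4; numerator becomes 8*sqrt(5) + 8*sqrt(6).

2*sqrt(5) + 2*sqrt(6)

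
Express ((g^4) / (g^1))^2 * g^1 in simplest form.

g^7

Inside the bracket: g^3
Raise to the power 2: g^6
Multiply by g^1: add exponents.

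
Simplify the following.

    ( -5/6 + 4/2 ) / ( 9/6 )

7/9

Numerator: -5/6 + 4/2 = 7/6
Denominator: 9/6 = 3/2
Divide: (7/6) · (2/3) = 7/9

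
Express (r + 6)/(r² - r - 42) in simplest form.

Factor: r² - r - 42 = (r - 7)·(r + 6)
Cancel the common factor (r + 6).

1/(r - 7)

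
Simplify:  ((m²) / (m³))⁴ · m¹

Inside the bracket: (m^-1)
Raise to the power 4: (m^-4)
Multiply by m¹: add exponents.

m^(-3)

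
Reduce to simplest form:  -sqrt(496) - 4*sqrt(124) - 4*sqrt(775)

sqrt(496) = 4*sqrt(31); 4*sqrt(124) = 8*sqrt(31); 4*sqrt(775) = 20*sqrt(31)
Combine: (-4 - 8 - 20)·sqrt(31) = -32*sqrt(31)

-32*sqrt(31)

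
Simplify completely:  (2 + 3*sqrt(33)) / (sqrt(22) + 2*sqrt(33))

Multiply numerator and denominator by -sqrt(22) + 2*sqrt(33).
Denominator becomes 110; numerator becomes -33*sqrt(6) - 2*sqrt(22) + 4*sqrt(33) + 198.

(-33*sqrt(6) - 2*sqrt(22) + 4*sqrt(33) + 198)/110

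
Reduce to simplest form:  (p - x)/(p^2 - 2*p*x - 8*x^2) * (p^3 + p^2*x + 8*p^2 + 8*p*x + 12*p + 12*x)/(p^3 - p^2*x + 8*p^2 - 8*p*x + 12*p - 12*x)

Factor: p^2 - 2*p*x - 8*x^2 = (p + 2*x)*(p - 4*x);  p^3 + p^2*x + 8*p^2 + 8*p*x + 12*p + 12*x = (p + 6)*(p + x)*(p + 2);  p^3 - p^2*x + 8*p^2 - 8*p*x + 12*p - 12*x = (p + 6)*(p + 2)*(p - x)
Cancel the common factors (p + 6), (p - x), (p + 2).

(-p - x)/(-p^2 + 2*p*x + 8*x^2)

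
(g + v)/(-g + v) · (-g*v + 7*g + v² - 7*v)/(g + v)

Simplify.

Factor: -g*v + 7*g + v² - 7*v = (v - 7)·(-g + v)
Cancel the common factors (g + v), (-g + v).

v - 7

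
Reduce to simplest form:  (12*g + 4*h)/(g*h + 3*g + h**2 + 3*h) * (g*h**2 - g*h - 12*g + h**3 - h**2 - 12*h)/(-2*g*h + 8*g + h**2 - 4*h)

(-12*g - 4*h)/(2*g - h)

Factor: 12*g + 4*h = 4*(3*g + h);  g*h + 3*g + h**2 + 3*h = (h + 3)*(g + h);  g*h**2 - g*h - 12*g + h**3 - h**2 - 12*h = (h + 3)*(g + h)*(h - 4);  -2*g*h + 8*g + h**2 - 4*h = (-2*g + h)*(h - 4)
Cancel the common factors (h - 4), (h + 3), (g + h).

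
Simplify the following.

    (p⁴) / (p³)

Quotient: p¹

p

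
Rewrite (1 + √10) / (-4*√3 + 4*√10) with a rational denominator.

(√3 + √10 + √30 + 10)/28

Multiply numerator and denominator by 4*√3 + 4*√10.
Denominator becomes 112; numerator becomes 4*√3 + 4*√10 + 4*√30 + 40.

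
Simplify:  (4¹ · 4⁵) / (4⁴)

4¹ = 2^2; 4⁵ = 2^10; 4⁴ = 2^8
Combine exponents: 2^4

2^4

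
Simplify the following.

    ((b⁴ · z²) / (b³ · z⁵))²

Inside the bracket: b¹ · (z^-3)
Raise to the power 2: b² · (z^-6)

b²/z⁶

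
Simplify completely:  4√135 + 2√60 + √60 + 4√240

4√135 = 12*√15; 2√60 = 4*√15; √60 = 2*√15; 4√240 = 16*√15
Combine: (12 + 4 + 2 + 16)·√15 = 34*√15

34*√15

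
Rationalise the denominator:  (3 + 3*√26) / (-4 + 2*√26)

(9*√26 + 84)/44

Multiply numerator and denominator by -2*√26 - 4.
Denominator becomes -88; numerator becomes -168 - 18*√26.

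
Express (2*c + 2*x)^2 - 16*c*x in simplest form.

4*(c - x)^2

Expand the square and combine the 16*c*x term.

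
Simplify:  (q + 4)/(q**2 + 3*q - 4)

Factor: q**2 + 3*q - 4 = (q + 4)*(q - 1)
Cancel the common factor (q + 4).

1/(q - 1)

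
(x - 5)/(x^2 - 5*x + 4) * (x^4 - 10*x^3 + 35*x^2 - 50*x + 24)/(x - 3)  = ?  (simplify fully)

Factor: x^2 - 5*x + 4 = (x - 1)*(x - 4);  x^4 - 10*x^3 + 35*x^2 - 50*x + 24 = (x - 4)*(x - 1)*(x - 2)*(x - 3)
Cancel the common factors (x - 4), (x - 3), (x - 1).

x^2 - 7*x + 10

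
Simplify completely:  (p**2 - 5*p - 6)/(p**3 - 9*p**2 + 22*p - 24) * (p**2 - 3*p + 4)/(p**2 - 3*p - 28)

(p + 1)/(p**2 - 3*p - 28)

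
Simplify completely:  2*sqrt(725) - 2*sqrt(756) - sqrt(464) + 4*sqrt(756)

2*sqrt(725) = 10*sqrt(29); 2*sqrt(756) = 12*sqrt(21); sqrt(464) = 4*sqrt(29); 4*sqrt(756) = 24*sqrt(21)

6*sqrt(29) + 12*sqrt(21)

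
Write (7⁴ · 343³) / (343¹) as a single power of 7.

7^10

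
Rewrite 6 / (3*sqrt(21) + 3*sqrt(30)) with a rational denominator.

Multiply numerator and denominator by -3*sqrt(30) + 3*sqrt(21).
Denominator becomes -81; numerator becomes -18*sqrt(30) + 18*sqrt(21).

(-2*sqrt(21) + 2*sqrt(30))/9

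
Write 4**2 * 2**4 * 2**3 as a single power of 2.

4**2 = 2**4; 2**4 = 2**4; 2**3 = 2**3
Combine exponents: 2**11

2**11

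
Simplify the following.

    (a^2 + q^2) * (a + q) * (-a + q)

-a^4 + q^4

Telescope via difference of squares: (q+a)(q-a) = -a^2 + q^2, then repeat with the next factor.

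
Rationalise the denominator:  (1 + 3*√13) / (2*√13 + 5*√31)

Multiply numerator and denominator by -5*√31 + 2*√13.
Denominator becomes -723; numerator becomes -15*√403 - 5*√31 + 2*√13 + 78.

(-78 - 2*√13 + 5*√31 + 15*√403)/723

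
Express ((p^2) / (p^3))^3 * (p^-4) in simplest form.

p^(-7)

Inside the bracket: (p^-1)
Raise to the power 3: (p^-3)
Multiply by (p^-4): add exponents.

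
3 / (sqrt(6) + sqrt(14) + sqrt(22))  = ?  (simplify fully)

(-6*sqrt(462) - 3*sqrt(22) + 21*sqrt(14) + 45*sqrt(6))/166

Group as (sqrt(6) + sqrt(22)) + sqrt(14); multiply by (sqrt(6) + sqrt(22)) - sqrt(14), then rationalise the remaining surd.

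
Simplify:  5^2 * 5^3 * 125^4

5^17

5^2 = 5^2; 5^3 = 5^3; 125^4 = 5^12
Combine exponents: 5^17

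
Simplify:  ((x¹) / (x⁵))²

Inside the bracket: (x^-4)
Raise to the power 2: (x^-8)

x^(-8)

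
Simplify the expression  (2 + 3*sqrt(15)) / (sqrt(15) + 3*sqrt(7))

(-45 - 2*sqrt(15) + 6*sqrt(7) + 9*sqrt(105))/48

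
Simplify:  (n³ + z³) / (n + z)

n² - n*z + z²

Apply the sum-of-cubes factorisation and cancel (n + z).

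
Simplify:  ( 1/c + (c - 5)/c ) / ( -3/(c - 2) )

Numerator: 1/c + (c - 5)/c = (c - 4)/c
Denominator: -3/(c - 2) = -3/(c - 2)
Divide: ((c - 4)/c) · (-c/3 + 2/3) = (-c^2 + 6*c - 8)/(3*c)

(-c^2 + 6*c - 8)/(3*c)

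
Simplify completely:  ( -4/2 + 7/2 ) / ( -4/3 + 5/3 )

9/2

Numerator: -4/2 + 7/2 = 3/2
Denominator: -4/3 + 5/3 = 1/3
Divide: (3/2) · (3) = 9/2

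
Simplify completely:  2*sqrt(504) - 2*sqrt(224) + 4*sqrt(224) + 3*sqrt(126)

29*sqrt(14)

2*sqrt(504) = 12*sqrt(14); 2*sqrt(224) = 8*sqrt(14); 4*sqrt(224) = 16*sqrt(14); 3*sqrt(126) = 9*sqrt(14)
Combine: (12 - 8 + 16 + 9)·sqrt(14) = 29*sqrt(14)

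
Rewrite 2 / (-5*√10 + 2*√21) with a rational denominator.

Multiply numerator and denominator by 2*√21 + 5*√10.
Denominator becomes -166; numerator becomes 4*√21 + 10*√10.

(-5*√10 - 2*√21)/83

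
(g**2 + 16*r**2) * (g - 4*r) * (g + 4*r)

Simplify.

g**4 - 256*r**4

Telescope via difference of squares: (g+(4*r))(g-(4*r)) = g**2 - 16*r**2, then repeat with the next factor.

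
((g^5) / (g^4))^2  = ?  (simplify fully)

g^2

Inside the bracket: g^1
Raise to the power 2: g^2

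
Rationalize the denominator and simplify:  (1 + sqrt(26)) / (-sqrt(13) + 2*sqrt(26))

(sqrt(13) + 2*sqrt(26) + 13*sqrt(2) + 52)/91

Multiply numerator and denominator by sqrt(13) + 2*sqrt(26).
Denominator becomes 91; numerator becomes sqrt(13) + 2*sqrt(26) + 13*sqrt(2) + 52.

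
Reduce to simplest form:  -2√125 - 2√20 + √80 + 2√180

2*√5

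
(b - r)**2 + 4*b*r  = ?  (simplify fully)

(b + r)**2

Expanding gives b**2 + 2*b*r + r**2, a perfect square.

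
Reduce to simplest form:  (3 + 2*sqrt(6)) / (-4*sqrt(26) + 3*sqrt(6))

(-16*sqrt(39) - 12*sqrt(26) - 36 - 9*sqrt(6))/362

Multiply numerator and denominator by 3*sqrt(6) + 4*sqrt(26).
Denominator becomes -362; numerator becomes 9*sqrt(6) + 36 + 12*sqrt(26) + 16*sqrt(39).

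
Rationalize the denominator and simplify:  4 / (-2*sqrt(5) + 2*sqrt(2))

(-2*sqrt(5) - 2*sqrt(2))/3

Multiply numerator and denominator by 2*sqrt(2) + 2*sqrt(5).
Denominator becomes -12; numerator becomes 8*sqrt(2) + 8*sqrt(5).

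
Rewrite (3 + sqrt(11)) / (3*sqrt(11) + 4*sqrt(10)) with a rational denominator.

(-33 - 9*sqrt(11) + 12*sqrt(10) + 4*sqrt(110))/61

Multiply numerator and denominator by -4*sqrt(10) + 3*sqrt(11).
Denominator becomes -61; numerator becomes -4*sqrt(110) - 12*sqrt(10) + 9*sqrt(11) + 33.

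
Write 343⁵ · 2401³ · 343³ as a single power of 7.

7^36

343⁵ = 7^15; 2401³ = 7^12; 343³ = 7^9
Combine exponents: 7^36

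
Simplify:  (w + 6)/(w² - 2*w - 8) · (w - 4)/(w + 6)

1/(w + 2)

Factor: w² - 2*w - 8 = (w + 2)·(w - 4)
Cancel the common factors (w - 4), (w + 6).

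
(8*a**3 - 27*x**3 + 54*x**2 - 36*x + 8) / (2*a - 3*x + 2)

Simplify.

Apply the difference-of-cubes factorisation and cancel (2*a - 3*x + 2).

4*a**2 + 6*a*x - 4*a + 9*x**2 - 12*x + 4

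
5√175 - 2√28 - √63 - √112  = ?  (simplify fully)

14*√7

5√175 = 25*√7; 2√28 = 4*√7; √63 = 3*√7; √112 = 4*√7
Combine: (25 - 4 - 3 - 4)·√7 = 14*√7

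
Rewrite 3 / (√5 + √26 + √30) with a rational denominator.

(-20*√39 + √30 + 9*√26 + 51*√5)/173

Group as (√5 + √26) + √30; multiply by (√5 + √26) - √30, then rationalise the remaining surd.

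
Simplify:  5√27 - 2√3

13*√3

5√27 = 15*√3; 2√3 = 2*√3
Combine: (15 - 2)·√3 = 13*√3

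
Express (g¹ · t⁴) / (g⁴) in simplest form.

t⁴/g³

Quotient: (g^-3) · t⁴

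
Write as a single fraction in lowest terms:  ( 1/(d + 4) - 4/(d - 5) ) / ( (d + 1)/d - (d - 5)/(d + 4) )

(-3*d² - 21*d)/(10*d² - 46*d - 20)

Numerator: 1/(d + 4) - 4/(d - 5) = (-3*d - 21)/(d² - d - 20)
Denominator: (d + 1)/d - (d - 5)/(d + 4) = (10*d + 4)/(d² + 4*d)
Divide: ((-3*d - 21)/(d² - d - 20)) · ((d² + 4*d)/(10*d + 4)) = (-3*d² - 21*d)/(10*d² - 46*d - 20)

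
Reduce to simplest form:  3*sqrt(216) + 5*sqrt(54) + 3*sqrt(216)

51*sqrt(6)

3*sqrt(216) = 18*sqrt(6); 5*sqrt(54) = 15*sqrt(6); 3*sqrt(216) = 18*sqrt(6)
Combine: (18 + 15 + 18)·sqrt(6) = 51*sqrt(6)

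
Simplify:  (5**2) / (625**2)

5**(-6)

5**2 = 5**2; 625**2 = 5**8
Combine exponents: 5**(-6)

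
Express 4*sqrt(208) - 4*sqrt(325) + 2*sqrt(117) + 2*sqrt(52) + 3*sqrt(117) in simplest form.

15*sqrt(13)

4*sqrt(208) = 16*sqrt(13); 4*sqrt(325) = 20*sqrt(13); 2*sqrt(117) = 6*sqrt(13); 2*sqrt(52) = 4*sqrt(13); 3*sqrt(117) = 9*sqrt(13)
Combine: (16 - 20 + 6 + 4 + 9)·sqrt(13) = 15*sqrt(13)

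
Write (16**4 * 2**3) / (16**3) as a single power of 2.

2**7

16**4 = 2**16; 2**3 = 2**3; 16**3 = 2**12
Combine exponents: 2**7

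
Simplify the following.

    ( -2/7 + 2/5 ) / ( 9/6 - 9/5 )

Numerator: -2/7 + 2/5 = 4/35
Denominator: 9/6 - 9/5 = -3/10
Divide: (4/35) · (-10/3) = -8/21

-8/21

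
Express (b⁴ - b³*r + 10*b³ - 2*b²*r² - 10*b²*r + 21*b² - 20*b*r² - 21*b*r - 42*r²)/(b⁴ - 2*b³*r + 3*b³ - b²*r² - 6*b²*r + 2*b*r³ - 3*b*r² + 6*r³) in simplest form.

(-b - 7)/(-b + r)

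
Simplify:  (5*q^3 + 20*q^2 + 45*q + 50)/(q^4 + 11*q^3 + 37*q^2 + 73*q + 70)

Factor: 5*q^3 + 20*q^2 + 45*q + 50 = 5*(q + 2)*(q^2 + 2*q + 5);  q^4 + 11*q^3 + 37*q^2 + 73*q + 70 = (q^2 + 2*q + 5)*(q + 2)*(q + 7)
Cancel the common factors (q^2 + 2*q + 5), (q + 2).

5/(q + 7)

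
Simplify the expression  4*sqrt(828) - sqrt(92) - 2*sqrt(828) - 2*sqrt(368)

2*sqrt(23)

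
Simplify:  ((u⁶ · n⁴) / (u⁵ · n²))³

Inside the bracket: u¹ · n²
Raise to the power 3: u³ · n⁶

n⁶*u³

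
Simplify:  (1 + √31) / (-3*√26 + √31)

Multiply numerator and denominator by √31 + 3*√26.
Denominator becomes -203; numerator becomes √31 + 3*√26 + 31 + 3*√806.

(-3*√806 - 31 - 3*√26 - √31)/203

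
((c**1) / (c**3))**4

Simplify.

c**(-8)

Inside the bracket: (c**-2)
Raise to the power 4: (c**-8)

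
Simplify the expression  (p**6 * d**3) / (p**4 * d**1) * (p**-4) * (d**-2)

Quotient: p**2 * d**2
Multiply by (p**-4) * (d**-2): add exponents.

p**(-2)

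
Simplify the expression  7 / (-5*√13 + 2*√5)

(-35*√13 - 14*√5)/305

Multiply numerator and denominator by 2*√5 + 5*√13.
Denominator becomes -305; numerator becomes 14*√5 + 35*√13.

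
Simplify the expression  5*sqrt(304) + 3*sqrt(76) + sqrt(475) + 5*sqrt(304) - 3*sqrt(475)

5*sqrt(304) = 20*sqrt(19); 3*sqrt(76) = 6*sqrt(19); sqrt(475) = 5*sqrt(19); 5*sqrt(304) = 20*sqrt(19); 3*sqrt(475) = 15*sqrt(19)
Combine: (20 + 6 + 5 + 20 - 15)·sqrt(19) = 36*sqrt(19)

36*sqrt(19)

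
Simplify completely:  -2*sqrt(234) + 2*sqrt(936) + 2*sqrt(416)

2*sqrt(234) = 6*sqrt(26); 2*sqrt(936) = 12*sqrt(26); 2*sqrt(416) = 8*sqrt(26)
Combine: (-6 + 12 + 8)·sqrt(26) = 14*sqrt(26)

14*sqrt(26)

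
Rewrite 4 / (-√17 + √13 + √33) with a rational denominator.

Group as (√13 + √33) - √17; multiply by (√13 + √33) + √17, then rationalise the remaining surd.

(-116*√17 - 12*√33 + 148*√13 + 8*√7293)/875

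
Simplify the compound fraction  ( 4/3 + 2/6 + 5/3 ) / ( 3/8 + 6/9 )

Numerator: 4/3 + 2/6 + 5/3 = 10/3
Denominator: 3/8 + 6/9 = 25/24
Divide: (10/3) · (24/25) = 16/5

16/5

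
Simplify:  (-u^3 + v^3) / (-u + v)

u^2 + u*v + v^2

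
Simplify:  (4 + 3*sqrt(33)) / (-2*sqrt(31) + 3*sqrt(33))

(8*sqrt(31) + 12*sqrt(33) + 6*sqrt(1023) + 297)/173

Multiply numerator and denominator by 2*sqrt(31) + 3*sqrt(33).
Denominator becomes 173; numerator becomes 8*sqrt(31) + 12*sqrt(33) + 6*sqrt(1023) + 297.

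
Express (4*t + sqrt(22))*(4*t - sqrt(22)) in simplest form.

16*t**2 - 22

(4*t)**2 - (sqrt(22))**2 = 16*t**2 - 22.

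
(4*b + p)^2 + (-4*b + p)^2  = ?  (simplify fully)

Write as f(p,(4*b)) + f(p,-(4*b)) and expand.

32*b^2 + 2*p^2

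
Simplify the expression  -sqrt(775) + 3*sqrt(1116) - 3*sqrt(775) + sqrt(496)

2*sqrt(31)

sqrt(775) = 5*sqrt(31); 3*sqrt(1116) = 18*sqrt(31); 3*sqrt(775) = 15*sqrt(31); sqrt(496) = 4*sqrt(31)
Combine: (-5 + 18 - 15 + 4)·sqrt(31) = 2*sqrt(31)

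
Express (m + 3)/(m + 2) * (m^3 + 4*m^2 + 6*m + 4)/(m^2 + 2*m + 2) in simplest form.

m + 3

Factor: m^3 + 4*m^2 + 6*m + 4 = (m + 2)*(m^2 + 2*m + 2)
Cancel the common factors (m^2 + 2*m + 2), (m + 2).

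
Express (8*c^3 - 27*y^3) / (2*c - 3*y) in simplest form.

Apply the difference-of-cubes factorisation and cancel (2*c - 3*y).

4*c^2 + 6*c*y + 9*y^2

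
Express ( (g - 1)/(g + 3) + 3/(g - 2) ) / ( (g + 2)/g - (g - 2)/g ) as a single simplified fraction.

Numerator: (g - 1)/(g + 3) + 3/(g - 2) = (g**2 + 11)/(g**2 + g - 6)
Denominator: (g + 2)/g - (g - 2)/g = 4/g
Divide: ((g**2 + 11)/(g**2 + g - 6)) · (g/4) = (g**3 + 11*g)/(4*g**2 + 4*g - 24)

(g**3 + 11*g)/(4*g**2 + 4*g - 24)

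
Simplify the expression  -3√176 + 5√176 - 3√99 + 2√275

3√176 = 12*√11; 5√176 = 20*√11; 3√99 = 9*√11; 2√275 = 10*√11
Combine: (-12 + 20 - 9 + 10)·√11 = 9*√11

9*√11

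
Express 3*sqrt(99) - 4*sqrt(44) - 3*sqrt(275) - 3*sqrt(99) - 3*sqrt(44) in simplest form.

-29*sqrt(11)

3*sqrt(99) = 9*sqrt(11); 4*sqrt(44) = 8*sqrt(11); 3*sqrt(275) = 15*sqrt(11); 3*sqrt(99) = 9*sqrt(11); 3*sqrt(44) = 6*sqrt(11)
Combine: (9 - 8 - 15 - 9 - 6)·sqrt(11) = -29*sqrt(11)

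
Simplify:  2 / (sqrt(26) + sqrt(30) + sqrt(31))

Group as (sqrt(30) + sqrt(31)) + sqrt(26); multiply by (sqrt(30) + sqrt(31)) - sqrt(26), then rationalise the remaining surd.

(-8*sqrt(6045) + 50*sqrt(31) + 54*sqrt(30) + 70*sqrt(26))/2495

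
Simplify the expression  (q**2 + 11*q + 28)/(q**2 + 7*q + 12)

Factor: q**2 + 11*q + 28 = (q + 4)*(q + 7);  q**2 + 7*q + 12 = (q + 4)*(q + 3)
Cancel the common factor (q + 4).

(q + 7)/(q + 3)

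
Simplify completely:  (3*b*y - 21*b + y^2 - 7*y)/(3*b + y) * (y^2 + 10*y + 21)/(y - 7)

y^2 + 10*y + 21

Factor: 3*b*y - 21*b + y^2 - 7*y = (y - 7)*(3*b + y);  y^2 + 10*y + 21 = (y + 7)*(y + 3)
Cancel the common factors (y - 7), (3*b + y).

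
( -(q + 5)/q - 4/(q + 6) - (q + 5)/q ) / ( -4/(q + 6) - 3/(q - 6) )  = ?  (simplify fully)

Numerator: -(q + 5)/q - 4/(q + 6) - (q + 5)/q = (-2*q^2 - 26*q - 60)/(q^2 + 6*q)
Denominator: -4/(q + 6) - 3/(q - 6) = (-7*q + 6)/(q^2 - 36)
Divide: ((-2*q^2 - 26*q - 60)/(q^2 + 6*q)) · ((q^2 - 36)/(-7*q + 6)) = (2*q^3 + 14*q^2 - 96*q - 360)/(7*q^2 - 6*q)

(2*q^3 + 14*q^2 - 96*q - 360)/(7*q^2 - 6*q)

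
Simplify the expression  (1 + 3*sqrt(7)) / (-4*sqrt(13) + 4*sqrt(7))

(-3*sqrt(91) - 21 - sqrt(13) - sqrt(7))/24

Multiply numerator and denominator by 4*sqrt(7) + 4*sqrt(13).
Denominator becomes -96; numerator becomes 4*sqrt(7) + 4*sqrt(13) + 84 + 12*sqrt(91).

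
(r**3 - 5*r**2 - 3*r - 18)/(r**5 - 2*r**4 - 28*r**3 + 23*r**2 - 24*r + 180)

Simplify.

1/(r**2 + 3*r - 10)

Factor: r**3 - 5*r**2 - 3*r - 18 = (r**2 + r + 3)*(r - 6);  r**5 - 2*r**4 - 28*r**3 + 23*r**2 - 24*r + 180 = (r - 2)*(r + 5)*(r - 6)*(r**2 + r + 3)
Cancel the common factors (r**2 + r + 3), (r - 6).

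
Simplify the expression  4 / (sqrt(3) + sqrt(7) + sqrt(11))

Group as (sqrt(7) + sqrt(11)) + sqrt(3); multiply by (sqrt(7) + sqrt(11)) - sqrt(3), then rationalise the remaining surd.

(-8*sqrt(231) - 4*sqrt(11) + 28*sqrt(7) + 60*sqrt(3))/83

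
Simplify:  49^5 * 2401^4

7^26

49^5 = 7^10; 2401^4 = 7^16
Combine exponents: 7^26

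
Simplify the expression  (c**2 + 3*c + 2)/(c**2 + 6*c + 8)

(c + 1)/(c + 4)

Factor: c**2 + 3*c + 2 = (c + 2)*(c + 1);  c**2 + 6*c + 8 = (c + 2)*(c + 4)
Cancel the common factor (c + 2).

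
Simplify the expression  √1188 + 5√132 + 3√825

√1188 = 6*√33; 5√132 = 10*√33; 3√825 = 15*√33
Combine: (6 + 10 + 15)·√33 = 31*√33

31*√33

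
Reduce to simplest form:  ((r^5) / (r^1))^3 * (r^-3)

r^9

Inside the bracket: r^4
Raise to the power 3: r^12
Multiply by (r^-3): add exponents.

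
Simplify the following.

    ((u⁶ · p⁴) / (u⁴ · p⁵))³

u⁶/p³

Inside the bracket: u² · (p^-1)
Raise to the power 3: u⁶ · (p^-3)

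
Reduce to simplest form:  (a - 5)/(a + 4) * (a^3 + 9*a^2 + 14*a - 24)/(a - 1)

a^2 + a - 30

Factor: a^3 + 9*a^2 + 14*a - 24 = (a + 6)*(a + 4)*(a - 1)
Cancel the common factors (a + 4), (a - 1).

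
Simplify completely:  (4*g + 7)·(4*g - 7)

Product of conjugates: (P+Q)(P-Q) = P^2 - Q^2.

16*g² - 49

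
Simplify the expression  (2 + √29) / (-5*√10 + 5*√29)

(2*√10 + 2*√29 + √290 + 29)/95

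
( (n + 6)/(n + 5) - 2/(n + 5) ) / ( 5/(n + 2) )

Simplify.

Numerator: (n + 6)/(n + 5) - 2/(n + 5) = (n + 4)/(n + 5)
Denominator: 5/(n + 2) = 5/(n + 2)
Divide: ((n + 4)/(n + 5)) · (n/5 + 2/5) = (n^2 + 6*n + 8)/(5*n + 25)

(n^2 + 6*n + 8)/(5*n + 25)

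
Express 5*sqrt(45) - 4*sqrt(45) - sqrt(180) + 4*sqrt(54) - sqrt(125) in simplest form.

-8*sqrt(5) + 12*sqrt(6)

5*sqrt(45) = 15*sqrt(5); 4*sqrt(45) = 12*sqrt(5); sqrt(180) = 6*sqrt(5); 4*sqrt(54) = 12*sqrt(6); sqrt(125) = 5*sqrt(5)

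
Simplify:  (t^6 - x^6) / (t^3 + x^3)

t^3 - x^3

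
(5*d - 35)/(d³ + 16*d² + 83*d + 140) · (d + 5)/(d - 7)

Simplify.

5/(d² + 11*d + 28)

Factor: 5*d - 35 = 5·(d - 7);  d³ + 16*d² + 83*d + 140 = (d + 4)·(d + 7)·(d + 5)
Cancel the common factors (d - 7), (d + 5).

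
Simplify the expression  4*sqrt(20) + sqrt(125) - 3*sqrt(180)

-5*sqrt(5)

4*sqrt(20) = 8*sqrt(5); sqrt(125) = 5*sqrt(5); 3*sqrt(180) = 18*sqrt(5)
Combine: (8 + 5 - 18)·sqrt(5) = -5*sqrt(5)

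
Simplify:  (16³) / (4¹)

2^10

16³ = 2^12; 4¹ = 2^2
Combine exponents: 2^10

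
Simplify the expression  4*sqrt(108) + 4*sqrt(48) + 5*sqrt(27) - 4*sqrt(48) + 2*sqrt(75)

49*sqrt(3)

4*sqrt(108) = 24*sqrt(3); 4*sqrt(48) = 16*sqrt(3); 5*sqrt(27) = 15*sqrt(3); 4*sqrt(48) = 16*sqrt(3); 2*sqrt(75) = 10*sqrt(3)
Combine: (24 + 16 + 15 - 16 + 10)·sqrt(3) = 49*sqrt(3)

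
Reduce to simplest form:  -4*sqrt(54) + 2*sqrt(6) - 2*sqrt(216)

4*sqrt(54) = 12*sqrt(6); 2*sqrt(6) = 2*sqrt(6); 2*sqrt(216) = 12*sqrt(6)
Combine: (-12 + 2 - 12)·sqrt(6) = -22*sqrt(6)

-22*sqrt(6)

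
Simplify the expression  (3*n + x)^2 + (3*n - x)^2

18*n^2 + 2*x^2

Only the even-power cross terms survive.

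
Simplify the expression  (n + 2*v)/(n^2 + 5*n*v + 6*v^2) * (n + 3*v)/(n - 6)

Factor: n^2 + 5*n*v + 6*v^2 = (n + 3*v)*(n + 2*v)
Cancel the common factors (n + 2*v), (n + 3*v).

1/(n - 6)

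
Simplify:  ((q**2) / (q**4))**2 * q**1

q**(-3)

Inside the bracket: (q**-2)
Raise to the power 2: (q**-4)
Multiply by q**1: add exponents.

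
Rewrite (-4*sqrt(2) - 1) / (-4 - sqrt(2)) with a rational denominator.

Multiply numerator and denominator by -4 + sqrt(2).
Denominator becomes 14; numerator becomes -4 + 15*sqrt(2).

(-4 + 15*sqrt(2))/14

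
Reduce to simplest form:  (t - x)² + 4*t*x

After expansion: t² + 2*t*x + x² — a perfect-square trinomial.

(t + x)²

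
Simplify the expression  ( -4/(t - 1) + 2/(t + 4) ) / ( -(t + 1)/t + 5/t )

(2*t^2 + 18*t)/(t^3 - t^2 - 16*t + 16)

Numerator: -4/(t - 1) + 2/(t + 4) = (-2*t - 18)/(t^2 + 3*t - 4)
Denominator: -(t + 1)/t + 5/t = (-t + 4)/t
Divide: ((-2*t - 18)/(t^2 + 3*t - 4)) · (t/(-t + 4)) = (2*t^2 + 18*t)/(t^3 - t^2 - 16*t + 16)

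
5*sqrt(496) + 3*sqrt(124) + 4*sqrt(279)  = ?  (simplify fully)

5*sqrt(496) = 20*sqrt(31); 3*sqrt(124) = 6*sqrt(31); 4*sqrt(279) = 12*sqrt(31)
Combine: (20 + 6 + 12)·sqrt(31) = 38*sqrt(31)

38*sqrt(31)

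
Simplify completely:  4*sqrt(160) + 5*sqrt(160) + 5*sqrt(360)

4*sqrt(160) = 16*sqrt(10); 5*sqrt(160) = 20*sqrt(10); 5*sqrt(360) = 30*sqrt(10)
Combine: (16 + 20 + 30)·sqrt(10) = 66*sqrt(10)

66*sqrt(10)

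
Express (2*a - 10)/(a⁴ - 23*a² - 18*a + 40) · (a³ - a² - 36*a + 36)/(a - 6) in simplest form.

Factor: 2*a - 10 = 2·(a - 5);  a⁴ - 23*a² - 18*a + 40 = (a + 2)·(a - 5)·(a + 4)·(a - 1);  a³ - a² - 36*a + 36 = (a - 1)·(a - 6)·(a + 6)
Cancel the common factors (a - 1), (a - 5), (a - 6).

(2*a + 12)/(a² + 6*a + 8)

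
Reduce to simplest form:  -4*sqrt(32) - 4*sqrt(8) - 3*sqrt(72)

4*sqrt(32) = 16*sqrt(2); 4*sqrt(8) = 8*sqrt(2); 3*sqrt(72) = 18*sqrt(2)
Combine: (-16 - 8 - 18)·sqrt(2) = -42*sqrt(2)

-42*sqrt(2)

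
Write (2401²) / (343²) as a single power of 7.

7^2

2401² = 7^8; 343² = 7^6
Combine exponents: 7^2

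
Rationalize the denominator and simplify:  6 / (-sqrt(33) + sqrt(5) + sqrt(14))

Group as (sqrt(5) + sqrt(14)) - sqrt(33); multiply by (sqrt(5) + sqrt(14)) + sqrt(33), then rationalise the remaining surd.

(7*sqrt(33) + 12*sqrt(14) + 21*sqrt(5) + sqrt(2310))/7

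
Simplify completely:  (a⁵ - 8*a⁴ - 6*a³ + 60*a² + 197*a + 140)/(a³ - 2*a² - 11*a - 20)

Factor: a⁵ - 8*a⁴ - 6*a³ + 60*a² + 197*a + 140 = (a² + 3*a + 4)·(a - 7)·(a - 5)·(a + 1);  a³ - 2*a² - 11*a - 20 = (a² + 3*a + 4)·(a - 5)
Cancel the common factors (a² + 3*a + 4), (a - 5).

a² - 6*a - 7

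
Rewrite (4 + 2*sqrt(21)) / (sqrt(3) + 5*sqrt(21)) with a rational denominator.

(-3*sqrt(7) - 2*sqrt(3) + 10*sqrt(21) + 105)/261

Multiply numerator and denominator by -sqrt(3) + 5*sqrt(21).
Denominator becomes 522; numerator becomes -6*sqrt(7) - 4*sqrt(3) + 20*sqrt(21) + 210.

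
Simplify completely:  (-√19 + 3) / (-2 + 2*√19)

Multiply numerator and denominator by -2*√19 - 2.
Denominator becomes -72; numerator becomes -4*√19 + 32.

(-8 + √19)/18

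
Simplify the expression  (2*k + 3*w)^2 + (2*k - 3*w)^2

Only the even-power cross terms survive.

8*k^2 + 18*w^2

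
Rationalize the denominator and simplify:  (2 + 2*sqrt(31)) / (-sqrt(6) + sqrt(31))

(2*sqrt(6) + 2*sqrt(31) + 2*sqrt(186) + 62)/25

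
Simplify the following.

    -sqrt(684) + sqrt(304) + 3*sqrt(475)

13*sqrt(19)

sqrt(684) = 6*sqrt(19); sqrt(304) = 4*sqrt(19); 3*sqrt(475) = 15*sqrt(19)
Combine: (-6 + 4 + 15)·sqrt(19) = 13*sqrt(19)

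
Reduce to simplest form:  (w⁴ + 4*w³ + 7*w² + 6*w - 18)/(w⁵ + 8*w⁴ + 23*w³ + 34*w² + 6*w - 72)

Factor: w⁴ + 4*w³ + 7*w² + 6*w - 18 = (w² + 2*w + 6)·(w + 3)·(w - 1);  w⁵ + 8*w⁴ + 23*w³ + 34*w² + 6*w - 72 = (w² + 2*w + 6)·(w + 3)·(w - 1)·(w + 4)
Cancel the common factors (w² + 2*w + 6), (w + 3), (w - 1).

1/(w + 4)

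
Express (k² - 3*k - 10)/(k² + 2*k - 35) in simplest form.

(k + 2)/(k + 7)

Factor: k² - 3*k - 10 = (k - 5)·(k + 2);  k² + 2*k - 35 = (k + 7)·(k - 5)
Cancel the common factor (k - 5).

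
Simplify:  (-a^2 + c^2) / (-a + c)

a + c

Difference of squares: factor out (-a + c).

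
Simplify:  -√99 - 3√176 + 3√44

√99 = 3*√11; 3√176 = 12*√11; 3√44 = 6*√11
Combine: (-3 - 12 + 6)·√11 = -9*√11

-9*√11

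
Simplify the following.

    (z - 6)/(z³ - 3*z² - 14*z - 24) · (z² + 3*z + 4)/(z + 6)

1/(z + 6)

Factor: z³ - 3*z² - 14*z - 24 = (z - 6)·(z² + 3*z + 4)
Cancel the common factors (z² + 3*z + 4), (z - 6).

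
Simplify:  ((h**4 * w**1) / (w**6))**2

Inside the bracket: h**4 * (w**-5)
Raise to the power 2: h**8 * (w**-10)

h**8/w**10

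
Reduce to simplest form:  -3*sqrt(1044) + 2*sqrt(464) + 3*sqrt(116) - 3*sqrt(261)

-13*sqrt(29)

3*sqrt(1044) = 18*sqrt(29); 2*sqrt(464) = 8*sqrt(29); 3*sqrt(116) = 6*sqrt(29); 3*sqrt(261) = 9*sqrt(29)
Combine: (-18 + 8 + 6 - 9)·sqrt(29) = -13*sqrt(29)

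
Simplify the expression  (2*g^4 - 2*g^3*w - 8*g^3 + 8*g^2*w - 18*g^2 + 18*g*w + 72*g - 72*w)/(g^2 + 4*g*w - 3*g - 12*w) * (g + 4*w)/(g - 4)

2*g^2 - 2*g*w + 6*g - 6*w

Factor: 2*g^4 - 2*g^3*w - 8*g^3 + 8*g^2*w - 18*g^2 + 18*g*w + 72*g - 72*w = 2*(g - 3)*(g - w)*(g + 3)*(g - 4);  g^2 + 4*g*w - 3*g - 12*w = (g - 3)*(g + 4*w)
Cancel the common factors (g + 4*w), (g - 3), (g - 4).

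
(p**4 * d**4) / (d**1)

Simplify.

d**3*p**4

Quotient: p**4 * d**3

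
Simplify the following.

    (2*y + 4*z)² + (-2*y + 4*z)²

8*y² + 32*z²

Only the even-power cross terms survive.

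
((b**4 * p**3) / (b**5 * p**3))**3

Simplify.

b**(-3)

Inside the bracket: (b**-1)
Raise to the power 3: (b**-3)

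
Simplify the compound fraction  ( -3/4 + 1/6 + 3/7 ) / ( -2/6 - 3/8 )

26/119

Numerator: -3/4 + 1/6 + 3/7 = -13/84
Denominator: -2/6 - 3/8 = -17/24
Divide: (-13/84) · (-24/17) = 26/119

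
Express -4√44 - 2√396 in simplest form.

-20*√11

4√44 = 8*√11; 2√396 = 12*√11
Combine: (-8 - 12)·√11 = -20*√11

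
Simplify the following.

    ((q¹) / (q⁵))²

q^(-8)

Inside the bracket: (q^-4)
Raise to the power 2: (q^-8)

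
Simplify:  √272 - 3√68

√272 = 4*√17; 3√68 = 6*√17
Combine: (4 - 6)·√17 = -2*√17

-2*√17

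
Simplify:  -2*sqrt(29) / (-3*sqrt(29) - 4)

Multiply numerator and denominator by -4 + 3*sqrt(29).
Denominator becomes -245; numerator becomes -174 + 8*sqrt(29).

(-8*sqrt(29) + 174)/245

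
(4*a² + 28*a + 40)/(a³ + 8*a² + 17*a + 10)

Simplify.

4/(a + 1)

Factor: 4*a² + 28*a + 40 = 4·(a + 5)·(a + 2);  a³ + 8*a² + 17*a + 10 = (a + 2)·(a + 5)·(a + 1)
Cancel the common factors (a + 5), (a + 2).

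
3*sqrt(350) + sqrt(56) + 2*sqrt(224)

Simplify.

3*sqrt(350) = 15*sqrt(14); sqrt(56) = 2*sqrt(14); 2*sqrt(224) = 8*sqrt(14)
Combine: (15 + 2 + 8)·sqrt(14) = 25*sqrt(14)

25*sqrt(14)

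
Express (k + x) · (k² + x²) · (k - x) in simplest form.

Telescope via difference of squares: (k+x)(k-x) = k² - x², then repeat with the next factor.

k⁴ - x⁴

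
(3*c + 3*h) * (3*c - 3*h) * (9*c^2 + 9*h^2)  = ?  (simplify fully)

Pair the conjugate factors: ((3*c)+(3*h))((3*c)-(3*h)) = 9*c^2 - 9*h^2, then repeat with the next factor.

81*c^4 - 81*h^4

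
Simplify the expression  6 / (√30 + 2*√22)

Multiply numerator and denominator by -√30 + 2*√22.
Denominator becomes 58; numerator becomes -6*√30 + 12*√22.

(-3*√30 + 6*√22)/29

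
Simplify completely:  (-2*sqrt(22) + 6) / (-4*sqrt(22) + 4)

(-2*sqrt(22) + 19)/42

Multiply numerator and denominator by 4 + 4*sqrt(22).
Denominator becomes -336; numerator becomes -152 + 16*sqrt(22).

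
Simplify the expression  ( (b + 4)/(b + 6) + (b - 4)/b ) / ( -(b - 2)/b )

(-2*b² - 6*b + 24)/(b² + 4*b - 12)

Numerator: (b + 4)/(b + 6) + (b - 4)/b = (2*b² + 6*b - 24)/(b² + 6*b)
Denominator: -(b - 2)/b = (-b + 2)/b
Divide: ((2*b² + 6*b - 24)/(b² + 6*b)) · (b/(-b + 2)) = (-2*b² - 6*b + 24)/(b² + 4*b - 12)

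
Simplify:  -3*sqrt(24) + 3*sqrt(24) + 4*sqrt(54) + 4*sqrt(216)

36*sqrt(6)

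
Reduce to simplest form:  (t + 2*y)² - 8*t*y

(t - 2*y)²

After expansion: t² - 4*t*y + 4*y² — a perfect-square trinomial.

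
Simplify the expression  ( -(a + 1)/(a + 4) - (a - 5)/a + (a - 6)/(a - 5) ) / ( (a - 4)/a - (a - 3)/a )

Numerator: -(a + 1)/(a + 4) - (a - 5)/a + (a - 6)/(a - 5) = (-a³ + 8*a² - 4*a - 100)/(a³ - a² - 20*a)
Denominator: (a - 4)/a - (a - 3)/a = -1/a
Divide: ((-a³ + 8*a² - 4*a - 100)/(a³ - a² - 20*a)) · (-a) = (a³ - 8*a² + 4*a + 100)/(a² - a - 20)

(a³ - 8*a² + 4*a + 100)/(a² - a - 20)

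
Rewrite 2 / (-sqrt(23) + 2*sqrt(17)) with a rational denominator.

Multiply numerator and denominator by sqrt(23) + 2*sqrt(17).
Denominator becomes 45; numerator becomes 2*sqrt(23) + 4*sqrt(17).

(2*sqrt(23) + 4*sqrt(17))/45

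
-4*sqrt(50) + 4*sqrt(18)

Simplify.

4*sqrt(50) = 20*sqrt(2); 4*sqrt(18) = 12*sqrt(2)
Combine: (-20 + 12)·sqrt(2) = -8*sqrt(2)

-8*sqrt(2)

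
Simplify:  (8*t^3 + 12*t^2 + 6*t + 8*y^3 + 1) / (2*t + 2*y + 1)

4*t^2 - 4*t*y + 4*t + 4*y^2 - 2*y + 1

Apply the sum-of-cubes factorisation and cancel (2*t + 2*y + 1).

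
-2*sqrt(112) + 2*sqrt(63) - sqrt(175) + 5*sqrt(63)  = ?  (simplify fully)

2*sqrt(112) = 8*sqrt(7); 2*sqrt(63) = 6*sqrt(7); sqrt(175) = 5*sqrt(7); 5*sqrt(63) = 15*sqrt(7)
Combine: (-8 + 6 - 5 + 15)·sqrt(7) = 8*sqrt(7)

8*sqrt(7)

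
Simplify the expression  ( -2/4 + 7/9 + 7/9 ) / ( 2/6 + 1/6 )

19/9

Numerator: -2/4 + 7/9 + 7/9 = 19/18
Denominator: 2/6 + 1/6 = 1/2
Divide: (19/18) · (2) = 19/9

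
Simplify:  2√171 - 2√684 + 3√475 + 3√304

21*√19

2√171 = 6*√19; 2√684 = 12*√19; 3√475 = 15*√19; 3√304 = 12*√19
Combine: (6 - 12 + 15 + 12)·√19 = 21*√19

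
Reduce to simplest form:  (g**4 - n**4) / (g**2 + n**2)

g**4 - n**4 factors as (g - n)*(g + n)*(g**2 + n**2).

g**2 - n**2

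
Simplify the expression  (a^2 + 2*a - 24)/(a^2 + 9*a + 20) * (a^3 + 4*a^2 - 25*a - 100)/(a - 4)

Factor: a^2 + 2*a - 24 = (a - 4)*(a + 6);  a^2 + 9*a + 20 = (a + 4)*(a + 5);  a^3 + 4*a^2 - 25*a - 100 = (a - 5)*(a + 4)*(a + 5)
Cancel the common factors (a + 5), (a + 4), (a - 4).

a^2 + a - 30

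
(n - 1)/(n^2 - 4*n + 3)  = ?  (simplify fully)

1/(n - 3)

Factor: n^2 - 4*n + 3 = (n - 3)*(n - 1)
Cancel the common factor (n - 1).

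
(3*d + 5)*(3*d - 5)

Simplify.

Difference of squares with P = 3*d, Q = 5.

9*d**2 - 25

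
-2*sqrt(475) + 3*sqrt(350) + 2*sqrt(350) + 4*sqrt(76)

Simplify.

2*sqrt(475) = 10*sqrt(19); 3*sqrt(350) = 15*sqrt(14); 2*sqrt(350) = 10*sqrt(14); 4*sqrt(76) = 8*sqrt(19)

-2*sqrt(19) + 25*sqrt(14)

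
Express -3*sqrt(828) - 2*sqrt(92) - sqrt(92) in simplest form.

-24*sqrt(23)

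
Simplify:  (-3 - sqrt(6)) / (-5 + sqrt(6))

Multiply numerator and denominator by -5 - sqrt(6).
Denominator becomes 19; numerator becomes 8*sqrt(6) + 21.

(8*sqrt(6) + 21)/19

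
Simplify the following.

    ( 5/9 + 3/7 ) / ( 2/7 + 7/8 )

496/585

Numerator: 5/9 + 3/7 = 62/63
Denominator: 2/7 + 7/8 = 65/56
Divide: (62/63) · (56/65) = 496/585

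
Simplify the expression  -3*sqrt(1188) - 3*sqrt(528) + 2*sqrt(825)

-20*sqrt(33)

3*sqrt(1188) = 18*sqrt(33); 3*sqrt(528) = 12*sqrt(33); 2*sqrt(825) = 10*sqrt(33)
Combine: (-18 - 12 + 10)·sqrt(33) = -20*sqrt(33)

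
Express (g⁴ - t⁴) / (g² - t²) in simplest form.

g² + t²

Difference of fourth powers: factor out (g² - t²).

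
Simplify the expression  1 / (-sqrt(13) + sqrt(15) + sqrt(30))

(-16*sqrt(13) - sqrt(30) + 14*sqrt(15) + 15*sqrt(26))/388

Group as (sqrt(15) + sqrt(30)) - sqrt(13); multiply by (sqrt(15) + sqrt(30)) + sqrt(13), then rationalise the remaining surd.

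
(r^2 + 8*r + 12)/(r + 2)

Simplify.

r + 6

Factor: r^2 + 8*r + 12 = (r + 2)*(r + 6)
Cancel the common factor (r + 2).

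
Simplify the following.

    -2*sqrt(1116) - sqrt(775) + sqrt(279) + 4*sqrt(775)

2*sqrt(1116) = 12*sqrt(31); sqrt(775) = 5*sqrt(31); sqrt(279) = 3*sqrt(31); 4*sqrt(775) = 20*sqrt(31)
Combine: (-12 - 5 + 3 + 20)·sqrt(31) = 6*sqrt(31)

6*sqrt(31)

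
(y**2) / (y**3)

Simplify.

Quotient: (y**-1)

1/y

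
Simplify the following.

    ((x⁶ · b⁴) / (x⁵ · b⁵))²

Inside the bracket: x¹ · (b^-1)
Raise to the power 2: x² · (b^-2)

x²/b²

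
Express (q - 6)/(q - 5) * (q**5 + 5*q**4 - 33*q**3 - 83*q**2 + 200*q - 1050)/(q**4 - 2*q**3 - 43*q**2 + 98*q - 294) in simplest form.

(q**2 - q - 30)/(q - 7)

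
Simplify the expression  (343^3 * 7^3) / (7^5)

343^3 = 7^9; 7^3 = 7^3; 7^5 = 7^5
Combine exponents: 7^7

7^7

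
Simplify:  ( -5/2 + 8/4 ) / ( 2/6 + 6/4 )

Numerator: -5/2 + 8/4 = -1/2
Denominator: 2/6 + 6/4 = 11/6
Divide: (-1/2) · (6/11) = -3/11

-3/11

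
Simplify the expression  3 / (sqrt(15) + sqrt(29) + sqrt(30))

(-45*sqrt(58) + 21*sqrt(30) + 24*sqrt(29) + 66*sqrt(15))/772

Group as (sqrt(29) + sqrt(30)) + sqrt(15); multiply by (sqrt(29) + sqrt(30)) - sqrt(15), then rationalise the remaining surd.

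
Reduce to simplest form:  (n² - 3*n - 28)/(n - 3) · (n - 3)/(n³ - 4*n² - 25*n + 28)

Factor: n² - 3*n - 28 = (n - 7)·(n + 4);  n³ - 4*n² - 25*n + 28 = (n - 1)·(n - 7)·(n + 4)
Cancel the common factors (n - 3), (n - 7), (n + 4).

1/(n - 1)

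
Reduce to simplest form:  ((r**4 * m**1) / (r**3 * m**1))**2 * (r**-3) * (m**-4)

1/(m**4*r)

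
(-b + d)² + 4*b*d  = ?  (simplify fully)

(b + d)²

After expansion: b² + 2*b*d + d² — a perfect-square trinomial.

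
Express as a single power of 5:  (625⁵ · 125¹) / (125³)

5^14

625⁵ = 5^20; 125¹ = 5^3; 125³ = 5^9
Combine exponents: 5^14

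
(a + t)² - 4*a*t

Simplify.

(a - t)²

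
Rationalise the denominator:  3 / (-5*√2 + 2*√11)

Multiply numerator and denominator by 2*√11 + 5*√2.
Denominator becomes -6; numerator becomes 6*√11 + 15*√2.

(-5*√2 - 2*√11)/2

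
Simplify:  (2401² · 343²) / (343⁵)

7^(-1)

2401² = 7^8; 343² = 7^6; 343⁵ = 7^15
Combine exponents: 7^(-1)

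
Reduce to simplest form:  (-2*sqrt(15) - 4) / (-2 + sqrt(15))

(-38 - 8*sqrt(15))/11

Multiply numerator and denominator by -sqrt(15) - 2.
Denominator becomes -11; numerator becomes 8*sqrt(15) + 38.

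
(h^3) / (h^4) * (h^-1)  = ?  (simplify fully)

Quotient: (h^-1)
Multiply by (h^-1): add exponents.

h^(-2)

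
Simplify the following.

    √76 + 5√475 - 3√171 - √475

13*√19

√76 = 2*√19; 5√475 = 25*√19; 3√171 = 9*√19; √475 = 5*√19
Combine: (2 + 25 - 9 - 5)·√19 = 13*√19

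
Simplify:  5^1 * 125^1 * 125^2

5^1 = 5^1; 125^1 = 5^3; 125^2 = 5^6
Combine exponents: 5^10

5^10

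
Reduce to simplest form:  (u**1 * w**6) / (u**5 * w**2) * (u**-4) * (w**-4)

u**(-8)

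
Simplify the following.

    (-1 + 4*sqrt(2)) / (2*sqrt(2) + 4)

(-10 + 9*sqrt(2))/4

Multiply numerator and denominator by -2*sqrt(2) + 4.
Denominator becomes 8; numerator becomes -20 + 18*sqrt(2).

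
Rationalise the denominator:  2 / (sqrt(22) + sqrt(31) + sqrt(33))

Group as (sqrt(22) + sqrt(33)) + sqrt(31); multiply by (sqrt(22) + sqrt(33)) - sqrt(31), then rationalise the remaining surd.

(-11*sqrt(186) + 10*sqrt(33) + 12*sqrt(31) + 21*sqrt(22))/582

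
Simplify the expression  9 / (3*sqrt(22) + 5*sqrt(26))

(-27*sqrt(22) + 45*sqrt(26))/452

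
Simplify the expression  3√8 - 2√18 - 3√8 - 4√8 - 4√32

-30*√2

3√8 = 6*√2; 2√18 = 6*√2; 3√8 = 6*√2; 4√8 = 8*√2; 4√32 = 16*√2
Combine: (6 - 6 - 6 - 8 - 16)·√2 = -30*√2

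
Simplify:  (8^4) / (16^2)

2^4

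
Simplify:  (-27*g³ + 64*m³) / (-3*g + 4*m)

(4*m)^3 - (3*g)^3 = (-3*g + 4*m)(9*g² + 12*g*m + 16*m²).

9*g² + 12*g*m + 16*m²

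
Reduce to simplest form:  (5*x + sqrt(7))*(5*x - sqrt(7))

(5*x)**2 - (sqrt(7))**2 = 25*x**2 - 7.

25*x**2 - 7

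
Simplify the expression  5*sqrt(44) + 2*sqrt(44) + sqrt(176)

18*sqrt(11)

5*sqrt(44) = 10*sqrt(11); 2*sqrt(44) = 4*sqrt(11); sqrt(176) = 4*sqrt(11)
Combine: (10 + 4 + 4)·sqrt(11) = 18*sqrt(11)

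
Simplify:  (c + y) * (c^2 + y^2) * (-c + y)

-c^4 + y^4

(y+c)(y-c) = -c^2 + y^2; continue pairing.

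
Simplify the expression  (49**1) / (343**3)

7**(-7)

49**1 = 7**2; 343**3 = 7**9
Combine exponents: 7**(-7)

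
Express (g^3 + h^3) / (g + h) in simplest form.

Factor as (a+b)(a^2-ab+b^2) with a=h, b=g.

g^2 - g*h + h^2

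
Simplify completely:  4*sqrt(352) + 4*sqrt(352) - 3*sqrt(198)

23*sqrt(22)

4*sqrt(352) = 16*sqrt(22); 4*sqrt(352) = 16*sqrt(22); 3*sqrt(198) = 9*sqrt(22)
Combine: (16 + 16 - 9)·sqrt(22) = 23*sqrt(22)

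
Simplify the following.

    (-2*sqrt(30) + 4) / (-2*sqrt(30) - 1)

Multiply numerator and denominator by -1 + 2*sqrt(30).
Denominator becomes -119; numerator becomes -124 + 10*sqrt(30).

(-10*sqrt(30) + 124)/119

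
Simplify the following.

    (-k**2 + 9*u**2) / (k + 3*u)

-k + 3*u

-k**2 + 9*u**2 factors as (-k + 3*u)*(k + 3*u).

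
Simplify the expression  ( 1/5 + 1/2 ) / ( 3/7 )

Numerator: 1/5 + 1/2 = 7/10
Denominator: 3/7 = 3/7
Divide: (7/10) · (7/3) = 49/30

49/30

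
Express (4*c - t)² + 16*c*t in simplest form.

After expansion: 16*c² + 8*c*t + t² — a perfect-square trinomial.

(4*c + t)²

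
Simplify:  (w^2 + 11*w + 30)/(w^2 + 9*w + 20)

(w + 6)/(w + 4)

Factor: w^2 + 11*w + 30 = (w + 5)*(w + 6);  w^2 + 9*w + 20 = (w + 4)*(w + 5)
Cancel the common factor (w + 5).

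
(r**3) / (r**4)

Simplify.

1/r

Quotient: (r**-1)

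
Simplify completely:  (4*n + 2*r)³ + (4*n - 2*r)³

128*n³ + 96*n*r²

Only the even-power cross terms survive.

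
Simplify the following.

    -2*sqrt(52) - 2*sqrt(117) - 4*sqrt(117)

-22*sqrt(13)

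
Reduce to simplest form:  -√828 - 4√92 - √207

√828 = 6*√23; 4√92 = 8*√23; √207 = 3*√23
Combine: (-6 - 8 - 3)·√23 = -17*√23

-17*√23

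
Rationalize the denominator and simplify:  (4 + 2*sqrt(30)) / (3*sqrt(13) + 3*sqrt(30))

Multiply numerator and denominator by -3*sqrt(13) + 3*sqrt(30).
Denominator becomes 153; numerator becomes -6*sqrt(390) - 12*sqrt(13) + 12*sqrt(30) + 180.

(-2*sqrt(390) - 4*sqrt(13) + 4*sqrt(30) + 60)/51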